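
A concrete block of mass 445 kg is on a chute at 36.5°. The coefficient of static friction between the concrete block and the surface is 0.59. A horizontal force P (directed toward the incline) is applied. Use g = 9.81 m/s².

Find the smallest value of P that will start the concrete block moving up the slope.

At impending motion up the slope, friction acts down-slope at its limit: f = μ_s N.
Perpendicular to the incline: N = m g cos θ + P sin θ.
Along the incline: P cos θ = m g sin θ + μ_s N = m g sin θ + μ_s (m g cos θ + P sin θ).
Solving, P (cos θ − μ_s sin θ) = m g (sin θ + μ_s cos θ), so P = 445×9.81×(sin 36.5° + 0.59 cos 36.5°)/(cos 36.5° − 0.59 sin 36.5°) = 4370×1.069/0.4529 = 10300 N.

P ≈ 10300 N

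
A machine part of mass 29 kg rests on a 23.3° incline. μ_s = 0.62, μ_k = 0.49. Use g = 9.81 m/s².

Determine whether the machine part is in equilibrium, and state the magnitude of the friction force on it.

f ≈ 113 N

N = m g cos θ = 261 N.
Down-slope weight component: m g sin θ = 113 N.
μ_s N = 162 N.
113 ≤ 162 N, so it stays put; friction = 113 N.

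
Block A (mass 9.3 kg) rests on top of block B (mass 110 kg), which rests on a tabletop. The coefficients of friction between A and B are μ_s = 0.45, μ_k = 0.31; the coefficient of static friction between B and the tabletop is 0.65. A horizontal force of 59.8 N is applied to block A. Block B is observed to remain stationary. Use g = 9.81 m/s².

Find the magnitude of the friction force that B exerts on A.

f ≈ 28.3 N

Between the blocks, N₁ = m_A g = 91.23 N.
So the A–B interface can sustain at most μ_s N₁ = 41.05 N of static friction.
P = 59.8 N exceeds that limit, so A slips over B and the interface friction becomes kinetic: f₁ = μ_k N₁ = 0.31×91.23 = 28.3 N.
By Newton's third law B feels 28.3 N forward from A. With B stationary, the floor's static friction on B balances it: f₂ = 28.3 N (well within μ_s(m_A+m_B)g = 760.7 N).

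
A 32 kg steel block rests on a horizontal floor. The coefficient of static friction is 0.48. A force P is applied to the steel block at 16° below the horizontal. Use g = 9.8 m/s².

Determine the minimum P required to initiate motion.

P ≈ 182 N

N = m g + P sin α (the push presses the steel block into the horizontal floor).
At impending slip, P cos α = μ_s N = μ_s (m g + P sin α).
Solving: P (cos α − μ_s sin α) = μ_s m g → P = 0.48×314/(cos 16° − 0.48 sin 16°) = 151/0.829 = 182 N.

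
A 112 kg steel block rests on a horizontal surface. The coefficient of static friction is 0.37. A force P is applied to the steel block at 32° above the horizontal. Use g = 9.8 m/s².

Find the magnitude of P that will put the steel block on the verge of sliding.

P ≈ 389 N

N = m g − P sin α (the pull lifts the steel block).
At impending slip, P cos α = μ_s N = μ_s (m g − P sin α).
Solving: P (cos α + μ_s sin α) = μ_s m g → P = 0.37×1100/(cos 32° + 0.37 sin 32°) = 406/1.044 = 389 N.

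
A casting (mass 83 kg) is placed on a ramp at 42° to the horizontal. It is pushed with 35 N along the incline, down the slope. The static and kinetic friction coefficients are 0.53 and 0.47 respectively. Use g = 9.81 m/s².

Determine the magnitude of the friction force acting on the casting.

f ≈ 284 N (up the incline)

The normal reaction is N = m g cos θ = 605.1 N.
Parallel to the incline, ΣF = 0 gives f = m g sin θ + P = 544.8 + 35 = 579.8 N (up-slope positive).
Static friction can supply at most μ_s N = 320.7 N.
|579.8| exceeds 320.7 N, so the casting slips down-slope; friction is kinetic, f = μ_k N = 0.47×605.1 = 284 N.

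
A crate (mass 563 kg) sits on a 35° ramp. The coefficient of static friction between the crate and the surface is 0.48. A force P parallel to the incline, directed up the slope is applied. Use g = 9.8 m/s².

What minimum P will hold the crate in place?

The crate tends to slide down (tan θ > μ_s), so at the point of impending slip friction acts up-slope at its limit: f = μ_s N.
P is parallel to the surface, so N = m g cos θ = 4520 N.
Along the incline: P + μ_s N = m g sin θ, so P = 3160 − 0.48×4520 = 995 N.

P_min ≈ 995 N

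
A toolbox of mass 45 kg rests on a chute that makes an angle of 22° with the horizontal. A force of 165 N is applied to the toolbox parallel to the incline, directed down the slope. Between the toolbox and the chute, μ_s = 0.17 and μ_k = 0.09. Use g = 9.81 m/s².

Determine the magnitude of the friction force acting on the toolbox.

Normal force: N = m g cos θ = 45 × 9.81 × cos 22° = 409.3 N.
For equilibrium along the incline the friction force must supply f = m g sin θ + P = 165.4 + 165 = 330.4 N (positive meaning up-slope).
The static-friction ceiling is μ_s N = 0.17 × 409.3 = 69.58 N.
Since |330.4| > 69.58 N, static friction cannot hold it; the toolbox slides down the incline and kinetic friction applies: f = μ_k N = 0.09 × 409.3 = 36.8 N.

f ≈ 36.8 N (up the incline)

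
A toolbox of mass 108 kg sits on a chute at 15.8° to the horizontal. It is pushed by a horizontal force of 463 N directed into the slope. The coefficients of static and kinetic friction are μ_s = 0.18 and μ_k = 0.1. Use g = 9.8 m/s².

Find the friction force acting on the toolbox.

f ≈ 157 N (down the incline)

Resolve perpendicular to the incline: N = m g cos θ + P sin θ = 108×9.8×cos 15.8° + 463×sin 15.8° = 1144 N.
Parallel to the incline: P cos θ − m g sin θ = 445.5 − 288.2 = 157.3 N; the friction needed to balance this is 157.3 N acting down the slope.
Maximum static friction: μ_s N = 0.18 × 1144 = 206 N.
|f_req| = 157.3 ≤ 206 N → the toolbox is in equilibrium; friction equals the required value.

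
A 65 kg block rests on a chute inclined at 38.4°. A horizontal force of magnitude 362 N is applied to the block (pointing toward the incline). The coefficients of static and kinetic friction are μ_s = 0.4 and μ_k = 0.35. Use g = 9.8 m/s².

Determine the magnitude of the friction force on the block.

Normal direction: N = m g cos θ + P sin θ = 724.1 N.
Along the incline, the net driving force (taking up-slope positive) is P cos θ − m g sin θ = 283.7 − 395.7 = -112 N, so equilibrium requires friction f = 112 N (up-slope).
The limit of static friction is μ_s N = 289.6 N.
Since 112 N is within the 289.6 N limit, the block stays put and friction is exactly 112 N.

f ≈ 112 N (up the incline)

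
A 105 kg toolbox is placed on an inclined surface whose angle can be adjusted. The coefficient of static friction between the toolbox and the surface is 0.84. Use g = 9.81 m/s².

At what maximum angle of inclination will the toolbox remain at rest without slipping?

θ_max ≈ 40°

At the slip threshold, m g sin θ = μ_s · m g cos θ, so tan θ = μ_s.
θ_max = arctan(0.84) = 40°.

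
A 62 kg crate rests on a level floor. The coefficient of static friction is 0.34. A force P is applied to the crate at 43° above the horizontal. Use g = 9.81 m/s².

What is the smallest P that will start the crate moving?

N = m g − P sin α (the pull lifts the crate).
At impending slip, P cos α = μ_s N = μ_s (m g − P sin α).
Solving: P (cos α + μ_s sin α) = μ_s m g → P = 0.34×608/(cos 43° + 0.34 sin 43°) = 207/0.9632 = 215 N.

P ≈ 215 N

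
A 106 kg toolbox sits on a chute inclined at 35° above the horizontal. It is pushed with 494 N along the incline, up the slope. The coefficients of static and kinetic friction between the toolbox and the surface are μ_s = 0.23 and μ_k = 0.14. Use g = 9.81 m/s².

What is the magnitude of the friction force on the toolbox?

f ≈ 102 N (up the incline)

Perpendicular to the surface, N = m g cos θ = 106·9.81·cos 35° = 851.8 N.
Parallel to the incline, ΣF = 0 gives f = m g sin θ − P = 596.4 − 494 = 102.4 N (up-slope positive).
Static friction can supply at most μ_s N = 195.9 N.
Since |102.4| ≤ 195.9 N, no slip — friction simply equals what equilibrium demands.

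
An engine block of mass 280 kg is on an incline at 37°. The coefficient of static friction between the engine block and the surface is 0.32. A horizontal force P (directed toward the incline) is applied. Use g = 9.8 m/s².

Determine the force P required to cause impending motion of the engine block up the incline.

At impending motion up the slope, friction acts down-slope at its limit: f = μ_s N.
Perpendicular to the incline: N = m g cos θ + P sin θ.
Along the incline: P cos θ = m g sin θ + μ_s N = m g sin θ + μ_s (m g cos θ + P sin θ).
Solving, P (cos θ − μ_s sin θ) = m g (sin θ + μ_s cos θ), so P = 280×9.8×(sin 37° + 0.32 cos 37°)/(cos 37° − 0.32 sin 37°) = 2740×0.8574/0.6061 = 3880 N.

P ≈ 3880 N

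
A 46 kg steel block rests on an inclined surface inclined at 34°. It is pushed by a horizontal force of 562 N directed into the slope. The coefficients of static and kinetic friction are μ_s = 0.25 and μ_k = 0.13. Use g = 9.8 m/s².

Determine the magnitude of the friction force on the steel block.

The horizontal push has a component P sin θ into the surface, so N = m g cos θ + P sin θ = 373.7 + 314.3 = 688 N.
Parallel to the incline: P cos θ − m g sin θ = 465.9 − 252.1 = 213.8 N; the friction needed to balance this is 213.8 N acting down the slope.
The limit of static friction is μ_s N = 172 N.
|f_req| = 213.8 > 172 N → the steel block slides up the incline; f = μ_k N = 0.13 × 688 = 89.4 N.

f ≈ 89.4 N (down the incline)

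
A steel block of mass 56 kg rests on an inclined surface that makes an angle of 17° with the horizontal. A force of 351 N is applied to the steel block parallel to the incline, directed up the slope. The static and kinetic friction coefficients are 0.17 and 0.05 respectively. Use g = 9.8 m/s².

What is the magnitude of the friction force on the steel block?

f ≈ 26.2 N (down the incline)

Perpendicular to the surface, N = m g cos θ = 56·9.8·cos 17° = 524.8 N.
For equilibrium along the incline the friction force must supply f = m g sin θ − P = 160.5 − 351 = -190.5 N (positive meaning up-slope).
The static-friction ceiling is μ_s N = 0.17 × 524.8 = 89.22 N.
|-190.5| exceeds 89.22 N, so the steel block slips up-slope; friction is kinetic, f = μ_k N = 0.05×524.8 = 26.2 N.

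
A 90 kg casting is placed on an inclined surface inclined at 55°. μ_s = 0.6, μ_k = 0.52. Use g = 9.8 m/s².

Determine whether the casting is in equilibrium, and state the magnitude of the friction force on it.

N = m g cos θ = 506 N.
Down-slope weight component: m g sin θ = 722 N.
μ_s N = 304 N.
722 > 304 N, so it slides; kinetic friction f = μ_k N = 0.52×506 = 263 N.

f ≈ 263 N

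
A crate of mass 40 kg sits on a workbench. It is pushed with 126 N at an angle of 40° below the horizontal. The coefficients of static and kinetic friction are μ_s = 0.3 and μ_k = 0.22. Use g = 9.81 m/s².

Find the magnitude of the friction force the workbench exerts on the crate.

f ≈ 96.5 N

N = m g + P sin α = 392.4 + 126×sin 40° = 473.4 N.
Horizontally, friction must balance P cos α = 96.52 N.
μ_s N = 0.3 × 473.4 = 142 N.
Since 96.52 N does not exceed the limit, the crate stays at rest and f = 96.5 N.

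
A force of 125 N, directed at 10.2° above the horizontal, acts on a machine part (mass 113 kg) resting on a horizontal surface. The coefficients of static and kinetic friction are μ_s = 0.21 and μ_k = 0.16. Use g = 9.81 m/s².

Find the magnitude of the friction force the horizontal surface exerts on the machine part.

The vertical component of P reduces the normal force: N = m g − P sin α = 1109 − 22.14 = 1086 N.
The horizontal driving force is P cos α = 123 N, so equilibrium needs friction f = 123 N.
μ_s N = 0.21 × 1086 = 228.1 N.
Since 123 N does not exceed the limit, the machine part stays at rest and f = 123 N.

f ≈ 123 N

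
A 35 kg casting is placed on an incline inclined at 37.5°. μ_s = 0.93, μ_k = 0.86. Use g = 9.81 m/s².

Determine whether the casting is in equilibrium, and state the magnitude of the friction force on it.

N = m g cos θ = 272 N.
Down-slope weight component: m g sin θ = 209 N.
μ_s N = 253 N.
209 ≤ 253 N, so it stays put; friction = 209 N.

f ≈ 209 N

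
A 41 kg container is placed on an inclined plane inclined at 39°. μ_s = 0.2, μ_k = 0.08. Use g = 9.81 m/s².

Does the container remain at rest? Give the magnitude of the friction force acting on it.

f ≈ 25 N

N = m g cos θ = 313 N.
Down-slope weight component: m g sin θ = 253 N.
μ_s N = 62.5 N.
253 > 62.5 N, so it slides; kinetic friction f = μ_k N = 0.08×313 = 25 N.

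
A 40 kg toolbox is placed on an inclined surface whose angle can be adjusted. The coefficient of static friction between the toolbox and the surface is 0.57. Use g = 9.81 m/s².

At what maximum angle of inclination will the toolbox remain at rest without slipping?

At the slip threshold, m g sin θ = μ_s · m g cos θ, so tan θ = μ_s.
θ_max = arctan(0.57) = 29.7°.

θ_max ≈ 29.7°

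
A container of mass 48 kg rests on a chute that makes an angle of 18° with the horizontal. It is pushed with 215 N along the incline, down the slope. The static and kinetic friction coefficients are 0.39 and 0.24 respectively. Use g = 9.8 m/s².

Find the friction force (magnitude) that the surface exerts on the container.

f ≈ 107 N (up the incline)

The normal reaction is N = m g cos θ = 447.4 N.
For equilibrium along the incline the friction force must supply f = m g sin θ + P = 145.4 + 215 = 360.4 N (positive meaning up-slope).
Static friction can supply at most μ_s N = 174.5 N.
Since |360.4| > 174.5 N, static friction cannot hold it; the container slides down the incline and kinetic friction applies: f = μ_k N = 0.24 × 447.4 = 107 N.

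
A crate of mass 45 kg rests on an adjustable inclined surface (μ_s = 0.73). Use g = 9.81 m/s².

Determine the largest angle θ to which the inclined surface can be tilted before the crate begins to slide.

At the slip threshold, m g sin θ = μ_s · m g cos θ, so tan θ = μ_s.
θ_max = arctan(0.73) = 36.1°.

θ_max ≈ 36.1°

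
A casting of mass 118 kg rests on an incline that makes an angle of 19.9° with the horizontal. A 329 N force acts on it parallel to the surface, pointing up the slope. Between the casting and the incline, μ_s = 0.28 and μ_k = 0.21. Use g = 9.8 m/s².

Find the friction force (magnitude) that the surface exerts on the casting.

f ≈ 64.6 N (up the incline)

The normal reaction is N = m g cos θ = 1087 N.
Parallel to the incline, ΣF = 0 gives f = m g sin θ − P = 393.6 − 329 = 64.61 N (up-slope positive).
Maximum static friction available: μ_s N = 0.28 × 1087 = 304.5 N.
Since |64.61| ≤ 304.5 N, the casting remains in static equilibrium and friction takes exactly the required value.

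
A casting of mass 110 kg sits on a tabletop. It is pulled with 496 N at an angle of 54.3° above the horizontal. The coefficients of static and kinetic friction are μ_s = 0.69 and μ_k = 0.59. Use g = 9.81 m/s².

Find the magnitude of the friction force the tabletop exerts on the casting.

Vertical equilibrium gives N = m g − P sin α = 676.3 N.
For equilibrium, f = P cos α = 496×cos 54.3° = 289.4 N.
μ_s N = 0.69 × 676.3 = 466.7 N.
Since 289.4 N does not exceed the limit, the casting stays at rest and f = 289 N.

f ≈ 289 N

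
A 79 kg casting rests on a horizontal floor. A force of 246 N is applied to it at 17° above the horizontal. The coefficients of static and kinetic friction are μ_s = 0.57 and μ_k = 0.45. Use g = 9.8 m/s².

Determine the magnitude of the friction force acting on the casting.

The vertical component of P reduces the normal force: N = m g − P sin α = 774.2 − 71.92 = 702.3 N.
The horizontal driving force is P cos α = 235.3 N, so equilibrium needs friction f = 235.3 N.
The static-friction limit is μ_s N = 400.3 N.
235.3 ≤ 400.3 N → static; friction equals the required 235 N.

f ≈ 235 N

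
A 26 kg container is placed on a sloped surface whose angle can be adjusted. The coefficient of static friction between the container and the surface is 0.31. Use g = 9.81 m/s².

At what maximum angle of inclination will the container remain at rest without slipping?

θ_max ≈ 17.2°

At the slip threshold, m g sin θ = μ_s · m g cos θ, so tan θ = μ_s.
θ_max = arctan(0.31) = 17.2°.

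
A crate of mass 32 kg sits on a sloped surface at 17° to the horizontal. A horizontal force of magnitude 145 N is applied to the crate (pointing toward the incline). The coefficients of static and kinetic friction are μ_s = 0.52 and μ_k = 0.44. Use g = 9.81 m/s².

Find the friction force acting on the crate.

f ≈ 46.9 N (down the incline)

The horizontal push has a component P sin θ into the surface, so N = m g cos θ + P sin θ = 300.2 + 42.39 = 342.6 N.
Parallel to the incline: P cos θ − m g sin θ = 138.7 − 91.78 = 46.88 N; the friction needed to balance this is 46.88 N acting down the slope.
The limit of static friction is μ_s N = 178.2 N.
Since 46.88 N is within the 178.2 N limit, the crate stays put and friction is exactly 46.9 N.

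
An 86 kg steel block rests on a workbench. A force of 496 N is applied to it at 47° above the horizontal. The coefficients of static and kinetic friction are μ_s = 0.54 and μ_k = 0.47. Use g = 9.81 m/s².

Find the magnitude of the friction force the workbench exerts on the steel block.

Vertical equilibrium gives N = m g − P sin α = 480.9 N.
For equilibrium, f = P cos α = 496×cos 47° = 338.3 N.
The static-friction limit is μ_s N = 259.7 N.
The required friction exceeds μ_s N, so the steel block moves and f = μ_k N = 226 N.

f ≈ 226 N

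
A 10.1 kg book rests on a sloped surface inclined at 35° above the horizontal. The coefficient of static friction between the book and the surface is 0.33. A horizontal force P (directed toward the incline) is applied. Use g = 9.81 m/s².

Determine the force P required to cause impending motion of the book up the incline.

At impending motion up the slope, friction acts down-slope at its limit: f = μ_s N.
Perpendicular to the incline: N = m g cos θ + P sin θ.
Along the incline: P cos θ = m g sin θ + μ_s N = m g sin θ + μ_s (m g cos θ + P sin θ).
Solving, P (cos θ − μ_s sin θ) = m g (sin θ + μ_s cos θ), so P = 10.1×9.81×(sin 35° + 0.33 cos 35°)/(cos 35° − 0.33 sin 35°) = 99.1×0.8439/0.6299 = 133 N.

P ≈ 133 N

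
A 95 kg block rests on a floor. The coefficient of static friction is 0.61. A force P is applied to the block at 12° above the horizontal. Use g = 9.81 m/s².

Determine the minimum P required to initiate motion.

P ≈ 514 N

N = m g − P sin α (the pull lifts the block).
At impending slip, P cos α = μ_s N = μ_s (m g − P sin α).
Solving: P (cos α + μ_s sin α) = μ_s m g → P = 0.61×932/(cos 12° + 0.61 sin 12°) = 568/1.105 = 514 N.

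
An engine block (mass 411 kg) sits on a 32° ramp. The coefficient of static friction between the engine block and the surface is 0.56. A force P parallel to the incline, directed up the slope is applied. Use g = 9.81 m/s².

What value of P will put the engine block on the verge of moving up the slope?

P ≈ 4050 N

At impending motion up the slope, friction acts down-slope at its limit: f = μ_s N.
P is parallel to the surface, so N = m g cos θ = 3420 N.
Along the incline: P = m g sin θ + μ_s N = 2140 + 0.56×3420 = 4050 N.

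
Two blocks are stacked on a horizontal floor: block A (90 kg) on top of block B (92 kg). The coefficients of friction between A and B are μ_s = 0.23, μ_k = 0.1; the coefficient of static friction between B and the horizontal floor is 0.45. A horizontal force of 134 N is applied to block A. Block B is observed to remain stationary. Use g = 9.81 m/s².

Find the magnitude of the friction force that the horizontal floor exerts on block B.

f ≈ 134 N

Between the blocks, N₁ = m_A g = 882.9 N.
Maximum static friction on A from B: μ_s N₁ = 0.23×882.9 = 203.1 N.
Since P = 134 N ≤ 203.1 N, A does not slip on B; friction on A equals P = 134 N.
By Newton's third law B feels 134 N forward from A. With B stationary, the floor's static friction on B balances it: f₂ = 134 N (well within μ_s(m_A+m_B)g = 803.4 N).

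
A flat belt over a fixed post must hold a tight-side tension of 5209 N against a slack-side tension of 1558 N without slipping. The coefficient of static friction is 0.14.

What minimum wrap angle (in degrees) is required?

β_min ≈ 494°

T₂/T₁ = e^{μβ} → β = ln(T₂/T₁)/μ.
β = ln(5209/1558)/0.14 = 1.207/0.14 = 8.621 rad.
In degrees: β = 8.621 × 180/π = 494°.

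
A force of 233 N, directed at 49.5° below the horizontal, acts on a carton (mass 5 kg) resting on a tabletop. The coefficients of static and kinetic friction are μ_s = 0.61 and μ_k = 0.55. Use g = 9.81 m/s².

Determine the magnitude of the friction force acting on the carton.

f ≈ 124 N

N = m g + P sin α = 49.05 + 233×sin 49.5° = 226.2 N.
Horizontally, friction must balance P cos α = 151.3 N.
The static-friction limit is μ_s N = 138 N.
The required friction exceeds μ_s N, so the carton moves and f = μ_k N = 124 N.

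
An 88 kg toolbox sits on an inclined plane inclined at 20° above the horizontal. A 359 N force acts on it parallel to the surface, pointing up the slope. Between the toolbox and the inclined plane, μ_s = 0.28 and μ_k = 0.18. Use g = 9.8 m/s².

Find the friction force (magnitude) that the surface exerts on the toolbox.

Perpendicular to the surface, N = m g cos θ = 88·9.8·cos 20° = 810.4 N.
The friction needed for equilibrium is m g sin θ − P = 295 − 359 = -64.04 N, measured positive up-slope.
The static-friction ceiling is μ_s N = 0.28 × 810.4 = 226.9 N.
Since |-64.04| ≤ 226.9 N, no slip — friction simply equals what equilibrium demands.

f ≈ 64 N (down the incline)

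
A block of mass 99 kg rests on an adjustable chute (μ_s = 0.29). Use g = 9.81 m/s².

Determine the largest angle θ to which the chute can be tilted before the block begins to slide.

θ_max ≈ 16.2°

At the slip threshold, m g sin θ = μ_s · m g cos θ, so tan θ = μ_s.
θ_max = arctan(0.29) = 16.2°.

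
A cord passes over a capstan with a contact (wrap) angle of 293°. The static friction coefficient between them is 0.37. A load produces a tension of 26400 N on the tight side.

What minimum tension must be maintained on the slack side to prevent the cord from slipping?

Capstan equation at impending slip: T_tight/T_slack = e^{μβ}.
β = 293° = 5.114 rad; e^{μβ} = e^{0.37×5.114} = 6.633.
T_slack = T_tight / e^{μβ} = 26400 / 6.633 = 3980 N.

T_min ≈ 3980 N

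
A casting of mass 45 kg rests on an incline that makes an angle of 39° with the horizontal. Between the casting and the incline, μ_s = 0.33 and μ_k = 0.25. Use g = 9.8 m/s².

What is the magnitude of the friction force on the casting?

f ≈ 85.7 N (up the incline)

Perpendicular to the surface, N = m g cos θ = 45·9.8·cos 39° = 342.7 N.
Along the slope the weight component is m g sin θ = 277.5 N; friction must supply exactly this, acting up-slope.
The static-friction ceiling is μ_s N = 0.33 × 342.7 = 113.1 N.
Since |277.5| > 113.1 N, static friction cannot hold it; the casting slides down the incline and kinetic friction applies: f = μ_k N = 0.25 × 342.7 = 85.7 N.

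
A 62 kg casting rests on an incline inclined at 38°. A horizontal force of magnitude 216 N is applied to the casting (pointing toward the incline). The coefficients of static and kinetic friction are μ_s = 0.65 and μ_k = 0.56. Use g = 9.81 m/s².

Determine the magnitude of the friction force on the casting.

Resolve perpendicular to the incline: N = m g cos θ + P sin θ = 62×9.81×cos 38° + 216×sin 38° = 612.3 N.
Along the incline, the net driving force (taking up-slope positive) is P cos θ − m g sin θ = 170.2 − 374.5 = -204.2 N, so equilibrium requires friction f = 204.2 N (up-slope).
Maximum static friction: μ_s N = 0.65 × 612.3 = 398 N.
Since 204.2 N is within the 398 N limit, the casting stays put and friction is exactly 204 N.

f ≈ 204 N (up the incline)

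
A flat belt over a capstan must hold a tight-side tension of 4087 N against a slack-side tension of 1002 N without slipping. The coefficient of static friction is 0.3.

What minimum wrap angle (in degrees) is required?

β_min ≈ 268°

T₂/T₁ = e^{μβ} → β = ln(T₂/T₁)/μ.
β = ln(4087/1002)/0.3 = 1.406/0.3 = 4.686 rad.
In degrees: β = 4.686 × 180/π = 268°.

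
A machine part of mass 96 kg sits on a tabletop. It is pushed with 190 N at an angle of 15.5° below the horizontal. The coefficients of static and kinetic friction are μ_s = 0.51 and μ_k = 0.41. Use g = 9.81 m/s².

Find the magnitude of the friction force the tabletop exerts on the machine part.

f ≈ 183 N

Vertical equilibrium gives N = m g + P sin α = 992.5 N.
The horizontal driving force is P cos α = 183.1 N, so equilibrium needs friction f = 183.1 N.
μ_s N = 0.51 × 992.5 = 506.2 N.
Since 183.1 N does not exceed the limit, the machine part stays at rest and f = 183 N.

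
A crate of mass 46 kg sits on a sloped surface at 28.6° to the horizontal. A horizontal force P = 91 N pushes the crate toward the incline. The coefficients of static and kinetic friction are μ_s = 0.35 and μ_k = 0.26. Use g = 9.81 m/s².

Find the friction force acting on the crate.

f ≈ 136 N (up the incline)

Resolve perpendicular to the incline: N = m g cos θ + P sin θ = 46×9.81×cos 28.6° + 91×sin 28.6° = 439.8 N.
Along the incline, the net driving force (taking up-slope positive) is P cos θ − m g sin θ = 79.9 − 216 = -136.1 N, so equilibrium requires friction f = 136.1 N (up-slope).
Maximum static friction: μ_s N = 0.35 × 439.8 = 153.9 N.
|f_req| = 136.1 ≤ 153.9 N → the crate is in equilibrium; friction equals the required value.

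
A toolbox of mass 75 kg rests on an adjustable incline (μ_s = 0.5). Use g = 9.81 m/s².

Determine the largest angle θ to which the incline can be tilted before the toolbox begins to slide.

At the slip threshold, m g sin θ = μ_s · m g cos θ, so tan θ = μ_s.
θ_max = arctan(0.5) = 26.6°.

θ_max ≈ 26.6°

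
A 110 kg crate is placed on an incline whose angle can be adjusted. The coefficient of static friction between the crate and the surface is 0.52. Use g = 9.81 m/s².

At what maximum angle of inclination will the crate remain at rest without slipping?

At the slip threshold, m g sin θ = μ_s · m g cos θ, so tan θ = μ_s.
θ_max = arctan(0.52) = 27.5°.

θ_max ≈ 27.5°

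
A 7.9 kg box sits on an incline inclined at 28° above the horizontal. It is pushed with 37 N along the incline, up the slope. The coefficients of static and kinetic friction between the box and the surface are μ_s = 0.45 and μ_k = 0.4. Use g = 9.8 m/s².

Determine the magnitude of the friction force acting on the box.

Normal force: N = m g cos θ = 7.9 × 9.8 × cos 28° = 68.36 N.
The friction needed for equilibrium is m g sin θ − P = 36.35 − 37 = -0.6535 N, measured positive up-slope.
The static-friction ceiling is μ_s N = 0.45 × 68.36 = 30.76 N.
Since |-0.6535| ≤ 30.76 N, the box remains in static equilibrium and friction takes exactly the required value.

f ≈ 0.654 N (down the incline)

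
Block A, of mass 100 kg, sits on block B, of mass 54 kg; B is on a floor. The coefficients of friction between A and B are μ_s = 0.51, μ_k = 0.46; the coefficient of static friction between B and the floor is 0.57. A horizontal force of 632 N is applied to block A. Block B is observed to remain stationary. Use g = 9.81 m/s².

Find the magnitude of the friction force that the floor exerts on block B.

f ≈ 451 N

Between the blocks, N₁ = m_A g = 981 N.
Maximum static friction on A from B: μ_s N₁ = 0.51×981 = 500.3 N.
P = 632 N exceeds that limit, so A slips over B and the interface friction becomes kinetic: f₁ = μ_k N₁ = 0.46×981 = 451 N.
By Newton's third law B feels 451 N forward from A. With B stationary, the floor's static friction on B balances it: f₂ = 451 N (well within μ_s(m_A+m_B)g = 861.1 N).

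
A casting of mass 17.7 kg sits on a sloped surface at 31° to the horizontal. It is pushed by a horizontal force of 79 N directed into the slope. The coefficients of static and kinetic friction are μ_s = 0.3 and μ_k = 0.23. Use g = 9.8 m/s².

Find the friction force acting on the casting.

Resolve perpendicular to the incline: N = m g cos θ + P sin θ = 17.7×9.8×cos 31° + 79×sin 31° = 189.4 N.
Along the incline, the net driving force (taking up-slope positive) is P cos θ − m g sin θ = 67.72 − 89.34 = -21.62 N, so equilibrium requires friction f = 21.62 N (up-slope).
Maximum static friction: μ_s N = 0.3 × 189.4 = 56.81 N.
|f_req| = 21.62 ≤ 56.81 N → the casting is in equilibrium; friction equals the required value.

f ≈ 21.6 N (up the incline)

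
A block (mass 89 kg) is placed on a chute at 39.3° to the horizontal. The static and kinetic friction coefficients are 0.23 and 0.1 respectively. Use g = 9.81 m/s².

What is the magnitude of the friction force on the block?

Normal force: N = m g cos θ = 89 × 9.81 × cos 39.3° = 675.6 N.
For equilibrium along the incline, friction must balance the weight component: f = m g sin θ = 553 N up the slope.
Static friction can supply at most μ_s N = 155.4 N.
|553| exceeds 155.4 N, so the block slips down-slope; friction is kinetic, f = μ_k N = 0.1×675.6 = 67.6 N.

f ≈ 67.6 N (up the incline)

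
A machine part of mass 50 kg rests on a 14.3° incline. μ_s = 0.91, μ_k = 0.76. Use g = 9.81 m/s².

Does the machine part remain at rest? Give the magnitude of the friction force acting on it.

N = m g cos θ = 475 N.
Down-slope weight component: m g sin θ = 121 N.
μ_s N = 433 N.
121 ≤ 433 N, so it stays put; friction = 121 N.

f ≈ 121 N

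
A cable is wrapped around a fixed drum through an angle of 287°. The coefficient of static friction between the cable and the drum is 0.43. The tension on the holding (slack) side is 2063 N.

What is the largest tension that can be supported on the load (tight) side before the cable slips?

T_max ≈ 17800 N

At impending slip the capstan equation gives T₂/T₁ = e^{μβ} with β in radians.
β = 287° × π/180 = 5.009 rad.
e^{μβ} = e^{0.43×5.009} = 8.618.
T₂ = T₁ · e^{μβ} = 2063 × 8.618 = 17800 N.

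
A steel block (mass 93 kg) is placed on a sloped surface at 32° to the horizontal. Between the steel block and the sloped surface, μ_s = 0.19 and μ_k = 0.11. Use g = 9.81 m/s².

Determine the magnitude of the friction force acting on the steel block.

The normal reaction is N = m g cos θ = 773.7 N.
For equilibrium along the incline, friction must balance the weight component: f = m g sin θ = 483.5 N up the slope.
The static-friction ceiling is μ_s N = 0.19 × 773.7 = 147 N.
|483.5| exceeds 147 N, so the steel block slips down-slope; friction is kinetic, f = μ_k N = 0.11×773.7 = 85.1 N.

f ≈ 85.1 N (up the incline)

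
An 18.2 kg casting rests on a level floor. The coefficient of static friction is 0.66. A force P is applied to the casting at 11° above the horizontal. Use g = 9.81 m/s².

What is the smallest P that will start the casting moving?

N = m g − P sin α (the pull lifts the casting).
At impending slip, P cos α = μ_s N = μ_s (m g − P sin α).
Solving: P (cos α + μ_s sin α) = μ_s m g → P = 0.66×179/(cos 11° + 0.66 sin 11°) = 118/1.108 = 106 N.

P ≈ 106 N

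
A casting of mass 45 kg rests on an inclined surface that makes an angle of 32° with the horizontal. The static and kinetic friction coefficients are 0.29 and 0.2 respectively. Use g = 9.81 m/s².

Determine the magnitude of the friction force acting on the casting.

f ≈ 74.9 N (up the incline)

Normal force: N = m g cos θ = 45 × 9.81 × cos 32° = 374.4 N.
For equilibrium along the incline, friction must balance the weight component: f = m g sin θ = 233.9 N up the slope.
The static-friction ceiling is μ_s N = 0.29 × 374.4 = 108.6 N.
|233.9| exceeds 108.6 N, so the casting slips down-slope; friction is kinetic, f = μ_k N = 0.2×374.4 = 74.9 N.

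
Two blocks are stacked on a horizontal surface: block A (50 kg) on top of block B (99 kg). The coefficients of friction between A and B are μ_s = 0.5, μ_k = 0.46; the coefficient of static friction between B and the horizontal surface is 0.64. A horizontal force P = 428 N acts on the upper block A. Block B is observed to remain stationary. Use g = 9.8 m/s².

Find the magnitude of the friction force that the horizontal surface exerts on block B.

The normal force B exerts on A is simply A's weight, N₁ = 490 N.
So the A–B interface can sustain at most μ_s N₁ = 245 N of static friction.
P = 428 N exceeds that limit, so A slips over B and the interface friction becomes kinetic: f₁ = μ_k N₁ = 0.46×490 = 225 N.
By Newton's third law B feels 225 N forward from A. With B stationary, the floor's static friction on B balances it: f₂ = 225 N (well within μ_s(m_A+m_B)g = 934.5 N).

f ≈ 225 N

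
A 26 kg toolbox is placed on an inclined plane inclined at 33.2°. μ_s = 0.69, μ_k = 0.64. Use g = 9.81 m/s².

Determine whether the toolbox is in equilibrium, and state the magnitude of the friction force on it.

f ≈ 140 N

N = m g cos θ = 213 N.
Down-slope weight component: m g sin θ = 140 N.
μ_s N = 147 N.
140 ≤ 147 N, so it stays put; friction = 140 N.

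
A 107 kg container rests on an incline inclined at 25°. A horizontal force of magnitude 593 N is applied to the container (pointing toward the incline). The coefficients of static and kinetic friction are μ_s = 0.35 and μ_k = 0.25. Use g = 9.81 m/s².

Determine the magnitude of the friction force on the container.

f ≈ 93.8 N (down the incline)

Resolve perpendicular to the incline: N = m g cos θ + P sin θ = 107×9.81×cos 25° + 593×sin 25° = 1202 N.
Along the incline, the net driving force (taking up-slope positive) is P cos θ − m g sin θ = 537.4 − 443.6 = 93.83 N, so equilibrium requires friction f = -93.83 N (down-slope).
Maximum static friction: μ_s N = 0.35 × 1202 = 420.7 N.
|f_req| = 93.83 ≤ 420.7 N → the container is in equilibrium; friction equals the required value.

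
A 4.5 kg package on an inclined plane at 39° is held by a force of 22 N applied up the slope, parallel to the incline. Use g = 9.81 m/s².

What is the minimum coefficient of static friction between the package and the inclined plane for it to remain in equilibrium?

N = m g cos θ = 34.31 N.
Friction must make up the shortfall along the incline: f = m g sin θ − P = 27.78 − 22 = 5.781 N.
At the threshold f = μ_s N, so μ_s,min = 5.781/34.31 = 0.169.

μ_s,min ≈ 0.169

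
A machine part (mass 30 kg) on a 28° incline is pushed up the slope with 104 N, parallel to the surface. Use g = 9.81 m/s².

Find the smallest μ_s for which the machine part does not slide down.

N = m g cos θ = 259.9 N.
Friction must make up the shortfall along the incline: f = m g sin θ − P = 138.2 − 104 = 34.17 N.
At the threshold f = μ_s N, so μ_s,min = 34.17/259.9 = 0.131.

μ_s,min ≈ 0.131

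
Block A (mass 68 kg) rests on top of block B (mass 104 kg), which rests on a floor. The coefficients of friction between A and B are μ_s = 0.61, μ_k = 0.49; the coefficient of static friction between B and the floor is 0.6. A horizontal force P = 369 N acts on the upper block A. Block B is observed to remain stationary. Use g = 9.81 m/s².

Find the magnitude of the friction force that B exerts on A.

Normal force at the A–B interface: N₁ = m_A g = 667.1 N.
So the A–B interface can sustain at most μ_s N₁ = 406.9 N of static friction.
P = 369 N is within that limit, so A and B move together (both at rest); the A–B friction is simply f₁ = P = 369 N.
B experiences an equal 369 N forward from A (third law). B is in equilibrium, so the floor supplies f₂ = 369 N of static friction (limit μ_s(m_A+m_B)g = 1012 N, not exceeded).

f ≈ 369 N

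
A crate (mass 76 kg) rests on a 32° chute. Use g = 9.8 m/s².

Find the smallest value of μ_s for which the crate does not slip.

μ_s,min ≈ 0.625

At the slip threshold m g sin θ = μ_s m g cos θ, so μ_s,min = tan θ.
μ_s,min = tan 32° = 0.625.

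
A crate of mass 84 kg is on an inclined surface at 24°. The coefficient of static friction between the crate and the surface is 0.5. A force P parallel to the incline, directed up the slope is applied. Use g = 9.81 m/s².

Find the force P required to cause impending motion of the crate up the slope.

P ≈ 712 N

At impending motion up the slope, friction acts down-slope at its limit: f = μ_s N.
P is parallel to the surface, so N = m g cos θ = 753 N.
Along the incline: P = m g sin θ + μ_s N = 335 + 0.5×753 = 712 N.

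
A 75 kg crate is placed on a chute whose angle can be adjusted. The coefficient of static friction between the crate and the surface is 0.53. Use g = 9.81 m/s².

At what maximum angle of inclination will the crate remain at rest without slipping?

θ_max ≈ 27.9°

At the slip threshold, m g sin θ = μ_s · m g cos θ, so tan θ = μ_s.
θ_max = arctan(0.53) = 27.9°.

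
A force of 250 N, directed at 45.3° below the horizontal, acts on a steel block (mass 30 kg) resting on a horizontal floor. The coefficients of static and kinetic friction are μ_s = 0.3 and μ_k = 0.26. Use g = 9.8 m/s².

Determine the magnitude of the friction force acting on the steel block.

f ≈ 123 N

Vertical equilibrium gives N = m g + P sin α = 471.7 N.
The horizontal driving force is P cos α = 175.8 N, so equilibrium needs friction f = 175.8 N.
μ_s N = 0.3 × 471.7 = 141.5 N.
175.8 > 141.5 N → the steel block slides; f = μ_k N = 0.26×471.7 = 123 N.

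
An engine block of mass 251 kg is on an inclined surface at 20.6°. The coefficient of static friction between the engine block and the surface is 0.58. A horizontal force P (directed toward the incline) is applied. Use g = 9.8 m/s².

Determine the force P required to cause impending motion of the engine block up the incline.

At impending motion up the slope, friction acts down-slope at its limit: f = μ_s N.
Perpendicular to the incline: N = m g cos θ + P sin θ.
Along the incline: P cos θ = m g sin θ + μ_s N = m g sin θ + μ_s (m g cos θ + P sin θ).
Solving, P (cos θ − μ_s sin θ) = m g (sin θ + μ_s cos θ), so P = 251×9.8×(sin 20.6° + 0.58 cos 20.6°)/(cos 20.6° − 0.58 sin 20.6°) = 2460×0.8948/0.732 = 3010 N.

P ≈ 3010 N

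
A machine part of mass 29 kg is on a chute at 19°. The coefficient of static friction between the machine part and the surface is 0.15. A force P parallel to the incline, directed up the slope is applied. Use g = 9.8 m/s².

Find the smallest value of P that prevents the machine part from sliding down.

P_min ≈ 52.2 N

The machine part tends to slide down (tan θ > μ_s), so at the point of impending slip friction acts up-slope at its limit: f = μ_s N.
P is parallel to the surface, so N = m g cos θ = 269 N.
Along the incline: P + μ_s N = m g sin θ, so P = 92.5 − 0.15×269 = 52.2 N.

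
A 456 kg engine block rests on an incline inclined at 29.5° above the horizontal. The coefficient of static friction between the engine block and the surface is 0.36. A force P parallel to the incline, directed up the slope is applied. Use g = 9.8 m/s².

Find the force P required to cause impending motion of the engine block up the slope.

P ≈ 3600 N

At impending motion up the slope, friction acts down-slope at its limit: f = μ_s N.
P is parallel to the surface, so N = m g cos θ = 3890 N.
Along the incline: P = m g sin θ + μ_s N = 2200 + 0.36×3890 = 3600 N.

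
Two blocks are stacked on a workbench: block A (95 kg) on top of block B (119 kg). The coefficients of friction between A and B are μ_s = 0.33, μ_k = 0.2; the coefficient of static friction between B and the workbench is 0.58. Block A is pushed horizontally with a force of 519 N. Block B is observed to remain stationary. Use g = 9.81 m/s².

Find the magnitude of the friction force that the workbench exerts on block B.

Between the blocks, N₁ = m_A g = 932 N.
Maximum static friction on A from B: μ_s N₁ = 0.33×932 = 307.5 N.
P = 519 N exceeds that limit, so A slips over B and the interface friction becomes kinetic: f₁ = μ_k N₁ = 0.2×932 = 186 N.
B experiences an equal 186 N forward from A (third law). B is in equilibrium, so the floor supplies f₂ = 186 N of static friction (limit μ_s(m_A+m_B)g = 1218 N, not exceeded).

f ≈ 186 N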